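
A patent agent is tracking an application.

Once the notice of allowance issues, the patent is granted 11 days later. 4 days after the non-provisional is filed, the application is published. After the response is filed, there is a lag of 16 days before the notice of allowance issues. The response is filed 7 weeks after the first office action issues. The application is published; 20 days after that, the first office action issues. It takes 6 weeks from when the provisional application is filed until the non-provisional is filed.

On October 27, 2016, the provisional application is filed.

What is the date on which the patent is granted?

March 18, 2017

The provisional application is filed: Oct 27, 2016.
The non-provisional is filed: Oct 27, 2016 + 6 weeks = Dec 8, 2016.
The application is published: Dec 8, 2016 + 4 days = Dec 12, 2016.
The first office action issues: Dec 12, 2016 + 20 days = Jan 1, 2017.
The response is filed: Jan 1, 2017 + 7 weeks = Feb 19, 2017.
The notice of allowance issues: Feb 19, 2017 + 16 days = Mar 7, 2017.
The patent is granted: Mar 7, 2017 + 11 days = Mar 18, 2017.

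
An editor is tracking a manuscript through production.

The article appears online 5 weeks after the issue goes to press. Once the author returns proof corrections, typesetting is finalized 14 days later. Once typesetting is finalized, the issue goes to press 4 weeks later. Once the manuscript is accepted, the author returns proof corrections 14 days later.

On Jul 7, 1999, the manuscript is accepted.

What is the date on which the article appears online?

Oct 6, 1999

The manuscript is accepted: Jul 7, 1999.
The author returns proof corrections: Jul 7, 1999 + 14 days = Jul 21, 1999.
Typesetting is finalized: Jul 21, 1999 + 14 days = Aug 4, 1999.
The issue goes to press: Aug 4, 1999 + 4 weeks = Sep 1, 1999.
The article appears online: Sep 1, 1999 + 5 weeks = Oct 6, 1999.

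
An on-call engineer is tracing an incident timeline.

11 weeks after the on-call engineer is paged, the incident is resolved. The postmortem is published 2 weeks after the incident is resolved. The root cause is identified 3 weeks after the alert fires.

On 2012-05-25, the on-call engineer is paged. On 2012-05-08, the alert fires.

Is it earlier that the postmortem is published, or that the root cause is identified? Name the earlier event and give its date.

The root cause is identified — 2012-05-29

The on-call engineer is paged: May 25, 2012.
The incident is resolved: May 25, 2012 + 11 weeks = Aug 10, 2012.
The postmortem is published: Aug 10, 2012 + 2 weeks = Aug 24, 2012.
The alert fires: May 8, 2012.
The root cause is identified: May 8, 2012 + 3 weeks = May 29, 2012.
Comparing: the postmortem is published on Aug 24, 2012 vs the root cause is identified on May 29, 2012. Earlier: the root cause is identified.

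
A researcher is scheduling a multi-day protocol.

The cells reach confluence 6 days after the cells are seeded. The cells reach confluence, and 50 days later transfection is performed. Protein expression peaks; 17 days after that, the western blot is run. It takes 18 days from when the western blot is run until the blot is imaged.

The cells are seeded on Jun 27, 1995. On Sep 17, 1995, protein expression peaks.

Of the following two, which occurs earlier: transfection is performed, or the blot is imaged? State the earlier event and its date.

The cells are seeded: Jun 27, 1995.
The cells reach confluence: Jun 27, 1995 + 6 days = Jul 3, 1995.
Transfection is performed: Jul 3, 1995 + 50 days = Aug 22, 1995.
Protein expression peaks: Sep 17, 1995.
The western blot is run: Sep 17, 1995 + 17 days = Oct 4, 1995.
The blot is imaged: Oct 4, 1995 + 18 days = Oct 22, 1995.
Comparing: transfection is performed on Aug 22, 1995 vs the blot is imaged on Oct 22, 1995. Earlier: transfection is performed.

Transfection is performed — Aug 22, 1995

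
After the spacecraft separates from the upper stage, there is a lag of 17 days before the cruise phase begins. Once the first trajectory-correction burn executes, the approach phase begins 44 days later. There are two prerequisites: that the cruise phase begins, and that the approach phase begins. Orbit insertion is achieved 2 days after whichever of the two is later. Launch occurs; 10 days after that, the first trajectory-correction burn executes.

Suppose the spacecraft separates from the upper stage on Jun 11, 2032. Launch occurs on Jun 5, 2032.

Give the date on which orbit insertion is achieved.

Jul 31, 2032

The spacecraft separates from the upper stage: Jun 11, 2032.
The cruise phase begins: Jun 11, 2032 + 17 days = Jun 28, 2032.
Launch occurs: Jun 5, 2032.
The first trajectory-correction burn executes: Jun 5, 2032 + 10 days = Jun 15, 2032.
The approach phase begins: Jun 15, 2032 + 44 days = Jul 29, 2032.
Both prerequisites met — the cruise phase begins (Jun 28, 2032), the approach phase begins (Jul 29, 2032); the later is Jul 29, 2032.
Orbit insertion is achieved: Jul 29, 2032 + 2 days = Jul 31, 2032.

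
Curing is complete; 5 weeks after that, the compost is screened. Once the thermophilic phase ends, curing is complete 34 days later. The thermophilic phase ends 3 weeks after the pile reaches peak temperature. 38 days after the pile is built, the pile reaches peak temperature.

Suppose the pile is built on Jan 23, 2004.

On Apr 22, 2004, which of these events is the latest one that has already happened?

The pile is built: Jan 23, 2004.
The pile reaches peak temperature: Jan 23, 2004 + 38 days = Mar 1, 2004.
The thermophilic phase ends: Mar 1, 2004 + 3 weeks = Mar 22, 2004.
Curing is complete: Mar 22, 2004 + 34 days = Apr 25, 2004.
The compost is screened: Apr 25, 2004 + 5 weeks = May 30, 2004.
Apr 22, 2004 falls between when the thermophilic phase ends (Mar 22, 2004) and when curing is complete (Apr 25, 2004).

The thermophilic phase ends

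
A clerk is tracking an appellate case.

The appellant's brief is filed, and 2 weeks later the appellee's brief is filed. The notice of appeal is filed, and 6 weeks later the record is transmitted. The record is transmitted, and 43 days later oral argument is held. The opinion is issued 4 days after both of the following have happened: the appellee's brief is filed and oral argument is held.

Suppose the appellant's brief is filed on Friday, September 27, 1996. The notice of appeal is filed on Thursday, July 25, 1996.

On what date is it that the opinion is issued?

The appellant's brief is filed: Sep 27, 1996.
The appellee's brief is filed: Sep 27, 1996 + 2 weeks = Oct 11, 1996.
The notice of appeal is filed: Jul 25, 1996.
The record is transmitted: Jul 25, 1996 + 6 weeks = Sep 5, 1996.
Oral argument is held: Sep 5, 1996 + 43 days = Oct 18, 1996.
Both prerequisites met — the appellee's brief is filed (Oct 11, 1996), oral argument is held (Oct 18, 1996); the later is Oct 18, 1996.
The opinion is issued: Oct 18, 1996 + 4 days = Oct 22, 1996.

Tuesday, October 22, 1996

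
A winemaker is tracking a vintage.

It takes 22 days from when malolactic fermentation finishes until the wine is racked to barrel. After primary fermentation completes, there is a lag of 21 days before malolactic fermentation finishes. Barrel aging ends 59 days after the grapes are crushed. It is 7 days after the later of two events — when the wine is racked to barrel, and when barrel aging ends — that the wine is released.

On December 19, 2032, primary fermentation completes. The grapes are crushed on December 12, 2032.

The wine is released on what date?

Primary fermentation completes: Dec 19, 2032.
Malolactic fermentation finishes: Dec 19, 2032 + 21 days = Jan 9, 2033.
The wine is racked to barrel: Jan 9, 2033 + 22 days = Jan 31, 2033.
The grapes are crushed: Dec 12, 2032.
Barrel aging ends: Dec 12, 2032 + 59 days = Feb 9, 2033.
Both prerequisites met — the wine is racked to barrel (Jan 31, 2033), barrel aging ends (Feb 9, 2033); the later is Feb 9, 2033.
The wine is released: Feb 9, 2033 + 7 days = Feb 16, 2033.

February 16, 2033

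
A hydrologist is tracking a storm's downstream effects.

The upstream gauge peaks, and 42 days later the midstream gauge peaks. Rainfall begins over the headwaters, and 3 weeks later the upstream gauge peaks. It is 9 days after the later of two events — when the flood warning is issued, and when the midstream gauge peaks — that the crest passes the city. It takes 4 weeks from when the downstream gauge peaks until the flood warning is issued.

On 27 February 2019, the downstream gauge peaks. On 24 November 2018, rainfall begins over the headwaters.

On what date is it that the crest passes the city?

The downstream gauge peaks: Feb 27, 2019.
The flood warning is issued: Feb 27, 2019 + 4 weeks = Mar 27, 2019.
Rainfall begins over the headwaters: Nov 24, 2018.
The upstream gauge peaks: Nov 24, 2018 + 3 weeks = Dec 15, 2018.
The midstream gauge peaks: Dec 15, 2018 + 42 days = Jan 26, 2019.
Both prerequisites met — the flood warning is issued (Mar 27, 2019), the midstream gauge peaks (Jan 26, 2019); the later is Mar 27, 2019.
The crest passes the city: Mar 27, 2019 + 9 days = Apr 5, 2019.

5 April 2019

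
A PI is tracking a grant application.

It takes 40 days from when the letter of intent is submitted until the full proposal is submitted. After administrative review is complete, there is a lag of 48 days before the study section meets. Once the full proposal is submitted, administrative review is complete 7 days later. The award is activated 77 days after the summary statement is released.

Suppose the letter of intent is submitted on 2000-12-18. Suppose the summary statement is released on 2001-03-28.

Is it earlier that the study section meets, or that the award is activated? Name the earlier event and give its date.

The study section meets — 2001-03-23

The letter of intent is submitted: Dec 18, 2000.
The full proposal is submitted: Dec 18, 2000 + 40 days = Jan 27, 2001.
Administrative review is complete: Jan 27, 2001 + 7 days = Feb 3, 2001.
The study section meets: Feb 3, 2001 + 48 days = Mar 23, 2001.
The summary statement is released: Mar 28, 2001.
The award is activated: Mar 28, 2001 + 77 days = Jun 13, 2001.
Comparing: the study section meets on Mar 23, 2001 vs the award is activated on Jun 13, 2001. Earlier: the study section meets.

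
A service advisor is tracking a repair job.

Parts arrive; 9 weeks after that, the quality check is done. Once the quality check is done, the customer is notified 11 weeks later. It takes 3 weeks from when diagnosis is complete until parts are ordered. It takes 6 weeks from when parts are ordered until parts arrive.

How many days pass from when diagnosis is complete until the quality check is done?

Causal path: diagnosis is complete → parts are ordered → parts arrive → the quality check is done.
Total delay along the path: 3 + 6 + 9 weeks = 18 weeks = 126 days.

126 days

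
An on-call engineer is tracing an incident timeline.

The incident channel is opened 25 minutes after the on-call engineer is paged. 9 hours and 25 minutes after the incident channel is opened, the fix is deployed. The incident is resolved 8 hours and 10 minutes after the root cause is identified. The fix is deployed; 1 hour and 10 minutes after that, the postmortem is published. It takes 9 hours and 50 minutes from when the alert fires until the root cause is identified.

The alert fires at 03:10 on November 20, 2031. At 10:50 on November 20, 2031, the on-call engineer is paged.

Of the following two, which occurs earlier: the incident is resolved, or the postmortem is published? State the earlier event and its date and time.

The alert fires: 03:10 Nov 20, 2031.
The root cause is identified: 03:10 Nov 20, 2031 + 9h50m = 13:00 Nov 20, 2031.
The incident is resolved: 13:00 Nov 20, 2031 + 8h10m = 21:10 Nov 20, 2031.
The on-call engineer is paged: 10:50 Nov 20, 2031.
The incident channel is opened: 10:50 Nov 20, 2031 + 25m = 11:15 Nov 20, 2031.
The fix is deployed: 11:15 Nov 20, 2031 + 9h25m = 20:40 Nov 20, 2031.
The postmortem is published: 20:40 Nov 20, 2031 + 1h10m = 21:50 Nov 20, 2031.
Comparing: the incident is resolved at 21:10 Nov 20, 2031 vs the postmortem is published at 21:50 Nov 20, 2031. Earlier: the incident is resolved.

The incident is resolved — 21:10 on November 20, 2031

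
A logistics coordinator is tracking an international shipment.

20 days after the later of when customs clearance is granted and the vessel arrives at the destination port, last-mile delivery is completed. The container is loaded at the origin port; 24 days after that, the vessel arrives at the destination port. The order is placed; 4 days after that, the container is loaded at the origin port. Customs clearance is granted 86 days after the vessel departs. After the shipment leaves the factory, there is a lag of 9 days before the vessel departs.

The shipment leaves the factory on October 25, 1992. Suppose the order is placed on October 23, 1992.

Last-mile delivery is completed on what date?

The shipment leaves the factory: Oct 25, 1992.
The vessel departs: Oct 25, 1992 + 9 days = Nov 3, 1992.
Customs clearance is granted: Nov 3, 1992 + 86 days = Jan 28, 1993.
The order is placed: Oct 23, 1992.
The container is loaded at the origin port: Oct 23, 1992 + 4 days = Oct 27, 1992.
The vessel arrives at the destination port: Oct 27, 1992 + 24 days = Nov 20, 1992.
Both prerequisites met — customs clearance is granted (Jan 28, 1993), the vessel arrives at the destination port (Nov 20, 1992); the later is Jan 28, 1993.
Last-mile delivery is completed: Jan 28, 1993 + 20 days = Feb 17, 1993.

February 17, 1993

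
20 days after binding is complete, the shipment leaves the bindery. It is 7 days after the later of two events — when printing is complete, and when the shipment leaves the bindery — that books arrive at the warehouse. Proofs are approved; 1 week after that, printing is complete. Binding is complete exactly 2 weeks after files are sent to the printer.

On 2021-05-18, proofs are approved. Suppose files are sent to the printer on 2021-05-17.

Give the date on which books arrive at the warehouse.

2021-06-27

Proofs are approved: May 18, 2021.
Printing is complete: May 18, 2021 + 1 week = May 25, 2021.
Files are sent to the printer: May 17, 2021.
Binding is complete: May 17, 2021 + 2 weeks = May 31, 2021.
The shipment leaves the bindery: May 31, 2021 + 20 days = Jun 20, 2021.
Both prerequisites met — printing is complete (May 25, 2021), the shipment leaves the bindery (Jun 20, 2021); the later is Jun 20, 2021.
Books arrive at the warehouse: Jun 20, 2021 + 7 days = Jun 27, 2021.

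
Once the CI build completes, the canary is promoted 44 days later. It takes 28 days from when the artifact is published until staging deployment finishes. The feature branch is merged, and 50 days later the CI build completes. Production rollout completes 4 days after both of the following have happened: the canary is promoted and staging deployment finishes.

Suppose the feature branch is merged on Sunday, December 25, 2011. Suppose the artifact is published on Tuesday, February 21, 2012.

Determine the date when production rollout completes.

The feature branch is merged: Dec 25, 2011.
The CI build completes: Dec 25, 2011 + 50 days = Feb 13, 2012.
The canary is promoted: Feb 13, 2012 + 44 days = Mar 28, 2012.
The artifact is published: Feb 21, 2012.
Staging deployment finishes: Feb 21, 2012 + 28 days = Mar 20, 2012.
Both prerequisites met — the canary is promoted (Mar 28, 2012), staging deployment finishes (Mar 20, 2012); the later is Mar 28, 2012.
Production rollout completes: Mar 28, 2012 + 4 days = Apr 1, 2012.

Sunday, April 1, 2012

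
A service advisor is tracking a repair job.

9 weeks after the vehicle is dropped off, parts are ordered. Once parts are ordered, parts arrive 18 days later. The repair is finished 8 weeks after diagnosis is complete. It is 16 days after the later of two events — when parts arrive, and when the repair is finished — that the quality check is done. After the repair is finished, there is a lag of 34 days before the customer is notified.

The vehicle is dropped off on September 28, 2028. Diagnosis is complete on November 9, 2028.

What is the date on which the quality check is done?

The vehicle is dropped off: Sep 28, 2028.
Parts are ordered: Sep 28, 2028 + 9 weeks = Nov 30, 2028.
Parts arrive: Nov 30, 2028 + 18 days = Dec 18, 2028.
Diagnosis is complete: Nov 9, 2028.
The repair is finished: Nov 9, 2028 + 8 weeks = Jan 4, 2029.
Both prerequisites met — parts arrive (Dec 18, 2028), the repair is finished (Jan 4, 2029); the later is Jan 4, 2029.
The quality check is done: Jan 4, 2029 + 16 days = Jan 20, 2029.

January 20, 2029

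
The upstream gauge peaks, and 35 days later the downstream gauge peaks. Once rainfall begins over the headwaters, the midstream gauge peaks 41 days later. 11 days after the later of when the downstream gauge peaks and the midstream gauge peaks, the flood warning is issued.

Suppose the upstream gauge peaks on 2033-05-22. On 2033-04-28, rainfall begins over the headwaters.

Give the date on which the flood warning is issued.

2033-07-07

The upstream gauge peaks: May 22, 2033.
The downstream gauge peaks: May 22, 2033 + 35 days = Jun 26, 2033.
Rainfall begins over the headwaters: Apr 28, 2033.
The midstream gauge peaks: Apr 28, 2033 + 41 days = Jun 8, 2033.
Both prerequisites met — the downstream gauge peaks (Jun 26, 2033), the midstream gauge peaks (Jun 8, 2033); the later is Jun 26, 2033.
The flood warning is issued: Jun 26, 2033 + 11 days = Jul 7, 2033.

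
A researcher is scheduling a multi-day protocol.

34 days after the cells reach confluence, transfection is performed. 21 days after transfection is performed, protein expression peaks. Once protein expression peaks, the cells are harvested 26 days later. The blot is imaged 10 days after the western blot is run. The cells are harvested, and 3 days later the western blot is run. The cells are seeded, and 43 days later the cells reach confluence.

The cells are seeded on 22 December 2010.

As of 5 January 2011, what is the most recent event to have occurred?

The cells are seeded: Dec 22, 2010.
The cells reach confluence: Dec 22, 2010 + 43 days = Feb 3, 2011.
Transfection is performed: Feb 3, 2011 + 34 days = Mar 9, 2011.
Protein expression peaks: Mar 9, 2011 + 21 days = Mar 30, 2011.
The cells are harvested: Mar 30, 2011 + 26 days = Apr 25, 2011.
The western blot is run: Apr 25, 2011 + 3 days = Apr 28, 2011.
The blot is imaged: Apr 28, 2011 + 10 days = May 8, 2011.
Jan 5, 2011 falls between when the cells are seeded (Dec 22, 2010) and when the cells reach confluence (Feb 3, 2011).

The cells are seeded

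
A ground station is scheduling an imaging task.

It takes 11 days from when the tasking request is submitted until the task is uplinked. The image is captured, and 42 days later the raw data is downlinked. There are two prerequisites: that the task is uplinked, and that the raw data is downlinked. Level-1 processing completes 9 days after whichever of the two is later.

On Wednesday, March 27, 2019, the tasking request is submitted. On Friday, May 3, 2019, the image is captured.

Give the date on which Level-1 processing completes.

The tasking request is submitted: Mar 27, 2019.
The task is uplinked: Mar 27, 2019 + 11 days = Apr 7, 2019.
The image is captured: May 3, 2019.
The raw data is downlinked: May 3, 2019 + 42 days = Jun 14, 2019.
Both prerequisites met — the task is uplinked (Apr 7, 2019), the raw data is downlinked (Jun 14, 2019); the later is Jun 14, 2019.
Level-1 processing completes: Jun 14, 2019 + 9 days = Jun 23, 2019.

Sunday, June 23, 2019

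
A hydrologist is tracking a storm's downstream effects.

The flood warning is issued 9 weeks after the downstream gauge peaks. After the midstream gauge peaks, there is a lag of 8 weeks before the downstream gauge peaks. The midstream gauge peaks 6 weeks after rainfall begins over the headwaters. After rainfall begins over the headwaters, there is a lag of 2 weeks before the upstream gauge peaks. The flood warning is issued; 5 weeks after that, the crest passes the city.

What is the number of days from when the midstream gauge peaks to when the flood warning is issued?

Causal path: the midstream gauge peaks → the downstream gauge peaks → the flood warning is issued.
Total delay along the path: 8 + 9 weeks = 17 weeks = 119 days.

119 days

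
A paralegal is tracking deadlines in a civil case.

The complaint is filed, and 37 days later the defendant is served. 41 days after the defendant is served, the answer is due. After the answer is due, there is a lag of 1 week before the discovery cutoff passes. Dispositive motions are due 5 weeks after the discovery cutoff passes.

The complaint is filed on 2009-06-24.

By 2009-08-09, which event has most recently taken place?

The complaint is filed: Jun 24, 2009.
The defendant is served: Jun 24, 2009 + 37 days = Jul 31, 2009.
The answer is due: Jul 31, 2009 + 41 days = Sep 10, 2009.
The discovery cutoff passes: Sep 10, 2009 + 1 week = Sep 17, 2009.
Dispositive motions are due: Sep 17, 2009 + 5 weeks = Oct 22, 2009.
Aug 9, 2009 falls between when the defendant is served (Jul 31, 2009) and when the answer is due (Sep 10, 2009).

The defendant is served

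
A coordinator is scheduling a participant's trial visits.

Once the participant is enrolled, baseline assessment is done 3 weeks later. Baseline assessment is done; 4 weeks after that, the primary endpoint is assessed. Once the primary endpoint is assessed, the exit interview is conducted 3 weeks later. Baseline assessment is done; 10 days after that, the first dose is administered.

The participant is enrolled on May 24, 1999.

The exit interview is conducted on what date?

Aug 2, 1999

The participant is enrolled: May 24, 1999.
Baseline assessment is done: May 24, 1999 + 3 weeks = Jun 14, 1999.
The primary endpoint is assessed: Jun 14, 1999 + 4 weeks = Jul 12, 1999.
The exit interview is conducted: Jul 12, 1999 + 3 weeks = Aug 2, 1999.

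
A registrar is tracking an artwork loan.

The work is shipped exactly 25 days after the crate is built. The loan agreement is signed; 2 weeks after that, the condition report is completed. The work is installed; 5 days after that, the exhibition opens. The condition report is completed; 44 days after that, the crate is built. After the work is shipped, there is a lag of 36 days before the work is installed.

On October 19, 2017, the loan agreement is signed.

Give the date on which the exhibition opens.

February 20, 2018

The loan agreement is signed: Oct 19, 2017.
The condition report is completed: Oct 19, 2017 + 2 weeks = Nov 2, 2017.
The crate is built: Nov 2, 2017 + 44 days = Dec 16, 2017.
The work is shipped: Dec 16, 2017 + 25 days = Jan 10, 2018.
The work is installed: Jan 10, 2018 + 36 days = Feb 15, 2018.
The exhibition opens: Feb 15, 2018 + 5 days = Feb 20, 2018.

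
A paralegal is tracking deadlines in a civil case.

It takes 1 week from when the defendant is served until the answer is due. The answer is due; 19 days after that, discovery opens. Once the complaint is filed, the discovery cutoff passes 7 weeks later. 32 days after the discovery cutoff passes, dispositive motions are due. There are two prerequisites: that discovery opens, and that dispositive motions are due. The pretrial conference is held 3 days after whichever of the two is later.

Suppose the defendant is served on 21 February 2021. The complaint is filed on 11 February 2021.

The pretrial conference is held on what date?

6 May 2021

The defendant is served: Feb 21, 2021.
The answer is due: Feb 21, 2021 + 1 week = Feb 28, 2021.
Discovery opens: Feb 28, 2021 + 19 days = Mar 19, 2021.
The complaint is filed: Feb 11, 2021.
The discovery cutoff passes: Feb 11, 2021 + 7 weeks = Apr 1, 2021.
Dispositive motions are due: Apr 1, 2021 + 32 days = May 3, 2021.
Both prerequisites met — discovery opens (Mar 19, 2021), dispositive motions are due (May 3, 2021); the later is May 3, 2021.
The pretrial conference is held: May 3, 2021 + 3 days = May 6, 2021.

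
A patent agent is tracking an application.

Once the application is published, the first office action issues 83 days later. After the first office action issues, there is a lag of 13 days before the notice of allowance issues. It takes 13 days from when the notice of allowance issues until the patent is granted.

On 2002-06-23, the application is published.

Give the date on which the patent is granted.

2002-10-10

The application is published: Jun 23, 2002.
The first office action issues: Jun 23, 2002 + 83 days = Sep 14, 2002.
The notice of allowance issues: Sep 14, 2002 + 13 days = Sep 27, 2002.
The patent is granted: Sep 27, 2002 + 13 days = Oct 10, 2002.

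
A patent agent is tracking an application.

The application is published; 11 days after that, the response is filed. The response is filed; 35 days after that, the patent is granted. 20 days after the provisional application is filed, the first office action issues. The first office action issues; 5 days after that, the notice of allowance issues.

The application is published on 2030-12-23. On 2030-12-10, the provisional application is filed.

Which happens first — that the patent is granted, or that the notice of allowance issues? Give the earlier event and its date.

The application is published: Dec 23, 2030.
The response is filed: Dec 23, 2030 + 11 days = Jan 3, 2031.
The patent is granted: Jan 3, 2031 + 35 days = Feb 7, 2031.
The provisional application is filed: Dec 10, 2030.
The first office action issues: Dec 10, 2030 + 20 days = Dec 30, 2030.
The notice of allowance issues: Dec 30, 2030 + 5 days = Jan 4, 2031.
Comparing: the patent is granted on Feb 7, 2031 vs the notice of allowance issues on Jan 4, 2031. Earlier: the notice of allowance issues.

The notice of allowance issues — 2031-01-04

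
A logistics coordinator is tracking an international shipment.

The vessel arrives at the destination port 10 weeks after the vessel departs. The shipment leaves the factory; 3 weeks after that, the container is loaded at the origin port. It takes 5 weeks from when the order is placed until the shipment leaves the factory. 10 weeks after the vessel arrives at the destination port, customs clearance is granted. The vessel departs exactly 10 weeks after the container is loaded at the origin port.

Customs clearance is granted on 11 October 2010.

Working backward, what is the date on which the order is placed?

18 January 2010

Customs clearance is granted: Oct 11, 2010.
The vessel arrives at the destination port: Oct 11, 2010 − 10 weeks = Aug 2, 2010.
The vessel departs: Aug 2, 2010 − 10 weeks = May 24, 2010.
The container is loaded at the origin port: May 24, 2010 − 10 weeks = Mar 15, 2010.
The shipment leaves the factory: Mar 15, 2010 − 3 weeks = Feb 22, 2010.
The order is placed: Feb 22, 2010 − 5 weeks = Jan 18, 2010.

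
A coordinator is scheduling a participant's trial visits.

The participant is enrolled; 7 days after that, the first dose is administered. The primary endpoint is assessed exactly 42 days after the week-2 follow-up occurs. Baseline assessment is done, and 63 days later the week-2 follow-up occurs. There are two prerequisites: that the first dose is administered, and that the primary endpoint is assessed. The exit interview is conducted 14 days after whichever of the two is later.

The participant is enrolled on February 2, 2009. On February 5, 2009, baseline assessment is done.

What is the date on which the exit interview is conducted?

June 4, 2009

The participant is enrolled: Feb 2, 2009.
The first dose is administered: Feb 2, 2009 + 7 days = Feb 9, 2009.
Baseline assessment is done: Feb 5, 2009.
The week-2 follow-up occurs: Feb 5, 2009 + 63 days = Apr 9, 2009.
The primary endpoint is assessed: Apr 9, 2009 + 42 days = May 21, 2009.
Both prerequisites met — the first dose is administered (Feb 9, 2009), the primary endpoint is assessed (May 21, 2009); the later is May 21, 2009.
The exit interview is conducted: May 21, 2009 + 14 days = Jun 4, 2009.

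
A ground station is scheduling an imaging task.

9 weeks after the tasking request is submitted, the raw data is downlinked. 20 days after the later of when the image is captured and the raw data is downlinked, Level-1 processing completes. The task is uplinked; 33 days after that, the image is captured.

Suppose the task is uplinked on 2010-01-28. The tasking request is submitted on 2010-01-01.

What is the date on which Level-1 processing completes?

2010-03-25

The task is uplinked: Jan 28, 2010.
The image is captured: Jan 28, 2010 + 33 days = Mar 2, 2010.
The tasking request is submitted: Jan 1, 2010.
The raw data is downlinked: Jan 1, 2010 + 9 weeks = Mar 5, 2010.
Both prerequisites met — the image is captured (Mar 2, 2010), the raw data is downlinked (Mar 5, 2010); the later is Mar 5, 2010.
Level-1 processing completes: Mar 5, 2010 + 20 days = Mar 25, 2010.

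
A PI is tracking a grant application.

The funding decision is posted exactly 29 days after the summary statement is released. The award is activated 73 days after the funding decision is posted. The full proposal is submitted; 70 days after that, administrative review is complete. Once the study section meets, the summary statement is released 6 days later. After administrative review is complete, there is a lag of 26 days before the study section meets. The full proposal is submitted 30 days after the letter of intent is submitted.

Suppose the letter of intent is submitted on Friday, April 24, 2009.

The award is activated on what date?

Monday, December 14, 2009

The letter of intent is submitted: Apr 24, 2009.
The full proposal is submitted: Apr 24, 2009 + 30 days = May 24, 2009.
Administrative review is complete: May 24, 2009 + 70 days = Aug 2, 2009.
The study section meets: Aug 2, 2009 + 26 days = Aug 28, 2009.
The summary statement is released: Aug 28, 2009 + 6 days = Sep 3, 2009.
The funding decision is posted: Sep 3, 2009 + 29 days = Oct 2, 2009.
The award is activated: Oct 2, 2009 + 73 days = Dec 14, 2009.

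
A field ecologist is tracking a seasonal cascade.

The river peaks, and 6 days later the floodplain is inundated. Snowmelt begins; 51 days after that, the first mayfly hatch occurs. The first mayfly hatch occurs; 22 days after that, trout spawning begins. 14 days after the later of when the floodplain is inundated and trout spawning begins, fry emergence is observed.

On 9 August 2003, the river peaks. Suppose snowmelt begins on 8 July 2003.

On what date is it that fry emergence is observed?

3 October 2003

The river peaks: Aug 9, 2003.
The floodplain is inundated: Aug 9, 2003 + 6 days = Aug 15, 2003.
Snowmelt begins: Jul 8, 2003.
The first mayfly hatch occurs: Jul 8, 2003 + 51 days = Aug 28, 2003.
Trout spawning begins: Aug 28, 2003 + 22 days = Sep 19, 2003.
Both prerequisites met — the floodplain is inundated (Aug 15, 2003), trout spawning begins (Sep 19, 2003); the later is Sep 19, 2003.
Fry emergence is observed: Sep 19, 2003 + 14 days = Oct 3, 2003.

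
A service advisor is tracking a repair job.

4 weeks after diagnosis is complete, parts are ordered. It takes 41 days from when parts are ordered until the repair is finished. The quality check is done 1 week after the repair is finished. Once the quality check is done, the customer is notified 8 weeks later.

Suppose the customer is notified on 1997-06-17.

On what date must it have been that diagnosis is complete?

1997-02-05

The customer is notified: Jun 17, 1997.
The quality check is done: Jun 17, 1997 − 8 weeks = Apr 22, 1997.
The repair is finished: Apr 22, 1997 − 1 week = Apr 15, 1997.
Parts are ordered: Apr 15, 1997 − 41 days = Mar 5, 1997.
Diagnosis is complete: Mar 5, 1997 − 4 weeks = Feb 5, 1997.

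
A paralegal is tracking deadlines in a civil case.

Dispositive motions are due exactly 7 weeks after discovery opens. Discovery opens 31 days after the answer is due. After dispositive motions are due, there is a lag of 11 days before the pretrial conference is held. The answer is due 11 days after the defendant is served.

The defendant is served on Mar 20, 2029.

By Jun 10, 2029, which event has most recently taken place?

Discovery opens

The defendant is served: Mar 20, 2029.
The answer is due: Mar 20, 2029 + 11 days = Mar 31, 2029.
Discovery opens: Mar 31, 2029 + 31 days = May 1, 2029.
Dispositive motions are due: May 1, 2029 + 7 weeks = Jun 19, 2029.
The pretrial conference is held: Jun 19, 2029 + 11 days = Jun 30, 2029.
Jun 10, 2029 falls between when discovery opens (May 1, 2029) and when dispositive motions are due (Jun 19, 2029).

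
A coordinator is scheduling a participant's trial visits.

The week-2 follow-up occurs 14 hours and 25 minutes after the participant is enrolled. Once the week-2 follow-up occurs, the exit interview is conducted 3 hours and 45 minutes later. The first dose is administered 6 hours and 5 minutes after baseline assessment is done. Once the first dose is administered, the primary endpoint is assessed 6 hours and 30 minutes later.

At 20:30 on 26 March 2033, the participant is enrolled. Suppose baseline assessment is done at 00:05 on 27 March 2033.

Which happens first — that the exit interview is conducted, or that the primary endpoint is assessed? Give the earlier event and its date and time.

The primary endpoint is assessed — 12:40 on 27 March 2033

The participant is enrolled: 20:30 Mar 26, 2033.
The week-2 follow-up occurs: 20:30 Mar 26, 2033 + 14h25m = 10:55 Mar 27, 2033.
The exit interview is conducted: 10:55 Mar 27, 2033 + 3h45m = 14:40 Mar 27, 2033.
Baseline assessment is done: 00:05 Mar 27, 2033.
The first dose is administered: 00:05 Mar 27, 2033 + 6h05m = 06:10 Mar 27, 2033.
The primary endpoint is assessed: 06:10 Mar 27, 2033 + 6h30m = 12:40 Mar 27, 2033.
Comparing: the exit interview is conducted at 14:40 Mar 27, 2033 vs the primary endpoint is assessed at 12:40 Mar 27, 2033. Earlier: the primary endpoint is assessed.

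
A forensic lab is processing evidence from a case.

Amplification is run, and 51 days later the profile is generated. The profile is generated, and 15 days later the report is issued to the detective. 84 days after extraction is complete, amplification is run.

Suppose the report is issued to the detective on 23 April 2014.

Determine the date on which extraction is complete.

The report is issued to the detective: Apr 23, 2014.
The profile is generated: Apr 23, 2014 − 15 days = Apr 8, 2014.
Amplification is run: Apr 8, 2014 − 51 days = Feb 16, 2014.
Extraction is complete: Feb 16, 2014 − 84 days = Nov 24, 2013.

24 November 2013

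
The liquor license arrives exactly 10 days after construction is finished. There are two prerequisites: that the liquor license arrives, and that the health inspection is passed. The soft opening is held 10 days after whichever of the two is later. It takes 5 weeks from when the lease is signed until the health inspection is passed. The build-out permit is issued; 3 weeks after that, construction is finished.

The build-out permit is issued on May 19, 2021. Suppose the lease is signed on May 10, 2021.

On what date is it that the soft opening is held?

The build-out permit is issued: May 19, 2021.
Construction is finished: May 19, 2021 + 3 weeks = Jun 9, 2021.
The liquor license arrives: Jun 9, 2021 + 10 days = Jun 19, 2021.
The lease is signed: May 10, 2021.
The health inspection is passed: May 10, 2021 + 5 weeks = Jun 14, 2021.
Both prerequisites met — the liquor license arrives (Jun 19, 2021), the health inspection is passed (Jun 14, 2021); the later is Jun 19, 2021.
The soft opening is held: Jun 19, 2021 + 10 days = Jun 29, 2021.

June 29, 2021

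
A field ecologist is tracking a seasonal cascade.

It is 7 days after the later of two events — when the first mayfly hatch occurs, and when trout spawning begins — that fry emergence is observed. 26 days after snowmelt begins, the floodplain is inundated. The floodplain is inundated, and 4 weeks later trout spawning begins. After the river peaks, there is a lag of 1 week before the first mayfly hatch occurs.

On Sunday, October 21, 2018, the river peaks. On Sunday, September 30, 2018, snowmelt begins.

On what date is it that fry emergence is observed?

The river peaks: Oct 21, 2018.
The first mayfly hatch occurs: Oct 21, 2018 + 1 week = Oct 28, 2018.
Snowmelt begins: Sep 30, 2018.
The floodplain is inundated: Sep 30, 2018 + 26 days = Oct 26, 2018.
Trout spawning begins: Oct 26, 2018 + 4 weeks = Nov 23, 2018.
Both prerequisites met — the first mayfly hatch occurs (Oct 28, 2018), trout spawning begins (Nov 23, 2018); the later is Nov 23, 2018.
Fry emergence is observed: Nov 23, 2018 + 7 days = Nov 30, 2018.

Friday, November 30, 2018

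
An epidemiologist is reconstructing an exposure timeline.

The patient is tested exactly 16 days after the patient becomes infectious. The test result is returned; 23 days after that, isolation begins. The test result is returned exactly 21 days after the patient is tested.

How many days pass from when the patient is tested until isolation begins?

44 days

Causal path: the patient is tested → the test result is returned → isolation begins.
Total delay along the path: 21 + 23 = 44 days.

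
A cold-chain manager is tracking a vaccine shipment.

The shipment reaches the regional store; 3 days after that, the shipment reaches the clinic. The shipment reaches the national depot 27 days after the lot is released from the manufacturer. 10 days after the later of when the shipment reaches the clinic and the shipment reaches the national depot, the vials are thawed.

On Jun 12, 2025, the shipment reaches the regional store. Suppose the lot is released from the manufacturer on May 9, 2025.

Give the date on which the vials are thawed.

The shipment reaches the regional store: Jun 12, 2025.
The shipment reaches the clinic: Jun 12, 2025 + 3 days = Jun 15, 2025.
The lot is released from the manufacturer: May 9, 2025.
The shipment reaches the national depot: May 9, 2025 + 27 days = Jun 5, 2025.
Both prerequisites met — the shipment reaches the clinic (Jun 15, 2025), the shipment reaches the national depot (Jun 5, 2025); the later is Jun 15, 2025.
The vials are thawed: Jun 15, 2025 + 10 days = Jun 25, 2025.

Jun 25, 2025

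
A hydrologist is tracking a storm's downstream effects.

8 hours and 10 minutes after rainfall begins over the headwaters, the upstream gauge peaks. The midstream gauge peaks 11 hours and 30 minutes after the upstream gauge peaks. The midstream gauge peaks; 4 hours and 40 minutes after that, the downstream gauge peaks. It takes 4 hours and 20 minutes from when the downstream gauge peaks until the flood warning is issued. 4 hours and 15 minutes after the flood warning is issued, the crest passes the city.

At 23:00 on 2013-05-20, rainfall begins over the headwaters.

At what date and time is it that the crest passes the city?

Rainfall begins over the headwaters: 23:00 May 20, 2013.
The upstream gauge peaks: 23:00 May 20, 2013 + 8h10m = 07:10 May 21, 2013.
The midstream gauge peaks: 07:10 May 21, 2013 + 11h30m = 18:40 May 21, 2013.
The downstream gauge peaks: 18:40 May 21, 2013 + 4h40m = 23:20 May 21, 2013.
The flood warning is issued: 23:20 May 21, 2013 + 4h20m = 03:40 May 22, 2013.
The crest passes the city: 03:40 May 22, 2013 + 4h15m = 07:55 May 22, 2013.

07:55 on 2013-05-22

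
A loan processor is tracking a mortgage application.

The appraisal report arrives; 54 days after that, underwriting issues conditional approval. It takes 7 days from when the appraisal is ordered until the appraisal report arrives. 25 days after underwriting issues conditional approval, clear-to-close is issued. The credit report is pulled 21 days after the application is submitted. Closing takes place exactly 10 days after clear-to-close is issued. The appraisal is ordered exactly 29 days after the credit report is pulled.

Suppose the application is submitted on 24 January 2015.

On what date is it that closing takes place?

19 June 2015

The application is submitted: Jan 24, 2015.
The credit report is pulled: Jan 24, 2015 + 21 days = Feb 14, 2015.
The appraisal is ordered: Feb 14, 2015 + 29 days = Mar 15, 2015.
The appraisal report arrives: Mar 15, 2015 + 7 days = Mar 22, 2015.
Underwriting issues conditional approval: Mar 22, 2015 + 54 days = May 15, 2015.
Clear-to-close is issued: May 15, 2015 + 25 days = Jun 9, 2015.
Closing takes place: Jun 9, 2015 + 10 days = Jun 19, 2015.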